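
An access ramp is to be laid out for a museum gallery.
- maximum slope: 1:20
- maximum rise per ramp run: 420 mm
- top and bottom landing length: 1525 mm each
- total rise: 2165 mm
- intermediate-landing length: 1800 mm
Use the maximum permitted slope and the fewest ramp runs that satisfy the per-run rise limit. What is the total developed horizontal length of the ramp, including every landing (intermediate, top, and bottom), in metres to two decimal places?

2165 / 420 = 5.15, so 6 ramp runs are needed. That means 5 intermediate landings.
Horizontal run for 2165 mm of rise at 1:20 is 2165 × 20 = 43300 mm.
Intermediate landings: 5 × 1800 = 9000 mm.
Top and bottom landings: 2 × 1525 = 3050 mm.
Total = 43300 + 9000 + 3050 = 55350 mm.
= 55.35 m.

55.35 m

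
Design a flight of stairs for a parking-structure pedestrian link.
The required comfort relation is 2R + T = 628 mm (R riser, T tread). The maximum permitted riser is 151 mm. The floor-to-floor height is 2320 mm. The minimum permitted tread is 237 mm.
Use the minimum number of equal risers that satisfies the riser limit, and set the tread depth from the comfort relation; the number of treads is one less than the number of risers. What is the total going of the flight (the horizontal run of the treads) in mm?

5070 mm

At most 151 each: 2320/151 = 15.36, giving 16 risers.
Riser R = 2320 / 16 = 145 mm, within the 151 mm limit.
From 2R + T = 628: T = 628 − 290 = 338 mm.
Treads = 16 − 1 = 15; going = 15 × 338 = 5070 mm.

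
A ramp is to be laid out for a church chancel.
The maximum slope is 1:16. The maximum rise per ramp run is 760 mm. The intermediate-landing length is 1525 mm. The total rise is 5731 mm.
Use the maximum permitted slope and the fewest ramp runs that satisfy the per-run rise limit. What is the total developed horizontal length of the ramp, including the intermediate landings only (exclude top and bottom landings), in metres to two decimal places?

5731 / 760 = 7.54, so 8 ramp runs are needed. That means 7 intermediate landings.
Ramp run (horizontal) at 1:16: 5731 × 16 = 91696 mm.
Intermediate landings: 7 × 1525 = 10675 mm.
Developed length = 91696 + 10675 = 102371 mm.
= 102.37 m.

102.37 m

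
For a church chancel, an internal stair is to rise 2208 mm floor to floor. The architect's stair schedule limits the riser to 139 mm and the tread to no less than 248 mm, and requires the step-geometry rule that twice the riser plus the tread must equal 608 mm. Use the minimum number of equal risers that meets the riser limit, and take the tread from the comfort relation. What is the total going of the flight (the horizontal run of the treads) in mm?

4980 mm

At most 139 each: 2208/139 = 15.88, giving 16 risers.
Each riser is 2208/16 = 138 mm (≤ 139 mm).
Tread T = 608 − 2 × 138 = 332 mm (≥ 248 mm).
Going = (16 − 1) × 332 = 4980 mm.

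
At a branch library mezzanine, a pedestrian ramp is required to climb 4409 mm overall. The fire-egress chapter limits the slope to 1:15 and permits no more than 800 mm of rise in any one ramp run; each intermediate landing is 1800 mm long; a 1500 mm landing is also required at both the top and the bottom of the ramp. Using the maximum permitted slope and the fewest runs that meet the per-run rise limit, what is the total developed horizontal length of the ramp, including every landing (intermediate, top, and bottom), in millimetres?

78135 mm

At most 800 each: 4409/800 = 5.51, giving 6 ramp runs. That means 5 intermediate landings.
Ramp run (horizontal) at 1:15: 4409 × 15 = 66135 mm.
5 intermediate landings contribute 5 × 1800 = 9000 mm.
Top and bottom landings: 2 × 1500 = 3000 mm.
Total = 66135 + 9000 + 3000 = 78135 mm.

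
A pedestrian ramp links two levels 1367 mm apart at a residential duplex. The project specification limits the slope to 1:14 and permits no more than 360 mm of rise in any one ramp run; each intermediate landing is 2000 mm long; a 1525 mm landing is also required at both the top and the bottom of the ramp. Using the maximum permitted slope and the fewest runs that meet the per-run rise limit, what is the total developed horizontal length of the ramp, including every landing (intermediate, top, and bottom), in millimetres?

At most 360 each: 1367/360 = 3.80, giving 4 ramp runs. That means 3 intermediate landings.
Horizontal run for 1367 mm of rise at 1:14 is 1367 × 14 = 19138 mm.
3 intermediate landings contribute 3 × 2000 = 6000 mm.
Top and bottom landings: 2 × 1525 = 3050 mm.
Total = 19138 + 6000 + 3050 = 28188 mm.

28188 mm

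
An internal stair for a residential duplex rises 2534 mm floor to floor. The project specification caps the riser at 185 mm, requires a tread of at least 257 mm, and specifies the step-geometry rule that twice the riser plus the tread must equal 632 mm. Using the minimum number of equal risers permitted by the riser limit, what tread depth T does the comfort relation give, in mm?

270 mm

At most 185 each: 2534/185 = 13.70, giving 14 risers.
Each riser is 2534/14 = 181 mm (≤ 185 mm).
From 2R + T = 632: T = 632 − 362 = 270 mm.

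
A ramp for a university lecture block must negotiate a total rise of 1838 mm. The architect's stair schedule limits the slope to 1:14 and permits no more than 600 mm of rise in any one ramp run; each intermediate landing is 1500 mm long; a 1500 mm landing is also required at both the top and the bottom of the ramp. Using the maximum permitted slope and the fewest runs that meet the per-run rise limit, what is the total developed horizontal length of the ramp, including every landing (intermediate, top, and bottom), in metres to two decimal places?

33.23 m

⌈1838/600⌉ = 4 ramp runs. That means 3 intermediate landings.
Horizontal run for 1838 mm of rise at 1:14 is 1838 × 14 = 25732 mm.
Intermediate landings: 3 × 1500 = 4500 mm.
Top and bottom landings: 2 × 1500 = 3000 mm.
Total = 25732 + 4500 + 3000 = 33232 mm.
= 33.23 m.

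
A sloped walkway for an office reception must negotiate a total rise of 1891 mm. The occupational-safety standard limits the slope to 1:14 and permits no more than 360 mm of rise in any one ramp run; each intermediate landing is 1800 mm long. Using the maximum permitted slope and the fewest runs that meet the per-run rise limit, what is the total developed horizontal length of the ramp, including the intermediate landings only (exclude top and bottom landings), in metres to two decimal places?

35.47 m

At most 360 each: 1891/360 = 5.25, giving 6 ramp runs. That means 5 intermediate landings.
Ramp run (horizontal) at 1:14: 1891 × 14 = 26474 mm.
Intermediate landings: 5 × 1800 = 9000 mm.
Total developed length = 26474 + 9000 = 35474 mm.
= 35.47 m.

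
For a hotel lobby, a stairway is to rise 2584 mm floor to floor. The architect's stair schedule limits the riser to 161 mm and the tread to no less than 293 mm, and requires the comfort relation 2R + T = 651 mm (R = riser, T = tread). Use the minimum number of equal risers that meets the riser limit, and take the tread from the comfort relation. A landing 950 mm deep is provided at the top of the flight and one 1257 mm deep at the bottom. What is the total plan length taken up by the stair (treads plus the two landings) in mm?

⌈2584/161⌉ = 17 risers.
R = 2584 ÷ 17 = 152 mm.
Tread T = 651 − 2 × 152 = 347 mm (≥ 293 mm).
17 risers give 16 treads; going = 16 × 347 = 5552 mm.
Add landings: 5552 + 950 + 1257 = 7759 mm.

7759 mm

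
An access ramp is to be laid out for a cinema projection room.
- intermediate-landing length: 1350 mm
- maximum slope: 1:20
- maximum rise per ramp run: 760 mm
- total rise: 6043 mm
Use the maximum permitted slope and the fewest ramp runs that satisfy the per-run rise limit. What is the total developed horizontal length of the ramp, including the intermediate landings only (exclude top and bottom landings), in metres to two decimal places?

6043 / 760 = 7.951 → round up to 8 ramp runs. That means 7 intermediate landings.
Ramp run (horizontal) at 1:20: 6043 × 20 = 120860 mm.
7 intermediate landings contribute 7 × 1350 = 9450 mm.
Total developed length = 120860 + 9450 = 130310 mm.
= 130.31 m.

130.31 m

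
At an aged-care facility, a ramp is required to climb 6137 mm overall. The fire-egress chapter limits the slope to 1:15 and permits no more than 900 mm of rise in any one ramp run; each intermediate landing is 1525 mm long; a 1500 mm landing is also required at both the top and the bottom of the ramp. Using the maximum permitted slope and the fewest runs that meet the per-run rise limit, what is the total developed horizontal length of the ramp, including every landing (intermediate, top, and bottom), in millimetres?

104205 mm

6137 / 900 = 6.82, so 7 ramp runs are needed. That means 6 intermediate landings.
Ramp run (horizontal) at 1:15: 6137 × 15 = 92055 mm.
6 intermediate landings contribute 6 × 1525 = 9150 mm.
Top and bottom landings: 2 × 1500 = 3000 mm.
Total = 92055 + 9150 + 3000 = 104205 mm.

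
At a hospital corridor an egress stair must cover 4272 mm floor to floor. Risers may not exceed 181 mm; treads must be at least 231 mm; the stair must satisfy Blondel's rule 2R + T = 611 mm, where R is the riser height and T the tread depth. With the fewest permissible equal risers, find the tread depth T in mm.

255 mm

⌈4272/181⌉ = 24 risers.
Each riser is 4272/24 = 178 mm (≤ 181 mm).
From 2R + T = 611: T = 611 − 356 = 255 mm.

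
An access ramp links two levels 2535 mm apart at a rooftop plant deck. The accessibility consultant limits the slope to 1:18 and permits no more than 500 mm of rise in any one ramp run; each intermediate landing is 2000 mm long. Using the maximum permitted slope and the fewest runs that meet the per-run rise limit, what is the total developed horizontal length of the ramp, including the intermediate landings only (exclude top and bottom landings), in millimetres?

⌈2535/500⌉ = 6 ramp runs. That means 5 intermediate landings.
Horizontal run for 2535 mm of rise at 1:18 is 2535 × 18 = 45630 mm.
Intermediate landings: 5 × 2000 = 10000 mm.
Developed length = 45630 + 10000 = 55630 mm.

55630 mm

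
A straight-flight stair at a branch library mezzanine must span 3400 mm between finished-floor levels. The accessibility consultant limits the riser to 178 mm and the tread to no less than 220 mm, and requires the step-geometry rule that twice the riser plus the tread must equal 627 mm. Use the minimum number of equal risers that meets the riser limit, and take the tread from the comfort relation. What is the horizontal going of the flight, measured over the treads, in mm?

5453 mm

3400 / 178 = 19.10, so 20 risers are needed.
Each riser is 3400/20 = 170 mm (≤ 178 mm).
T = 627 − 2·170 = 287 mm, which satisfies the 220 mm minimum.
20 risers give 19 treads; going = 19 × 287 = 5453 mm.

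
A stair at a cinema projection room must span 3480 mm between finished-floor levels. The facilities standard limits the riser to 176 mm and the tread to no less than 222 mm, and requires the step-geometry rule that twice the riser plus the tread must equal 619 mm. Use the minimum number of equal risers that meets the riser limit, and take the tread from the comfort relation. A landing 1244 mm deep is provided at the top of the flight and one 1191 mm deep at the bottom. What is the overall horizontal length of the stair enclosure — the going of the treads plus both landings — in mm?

⌈3480/176⌉ = 20 risers.
Riser R = 3480 / 20 = 174 mm, within the 176 mm limit.
Tread T = 619 − 2 × 174 = 271 mm (≥ 222 mm).
Treads = 20 − 1 = 19; going = 19 × 271 = 5149 mm.
Enclosure = 5149 + 1244 + 1191 = 7584 mm.

7584 mm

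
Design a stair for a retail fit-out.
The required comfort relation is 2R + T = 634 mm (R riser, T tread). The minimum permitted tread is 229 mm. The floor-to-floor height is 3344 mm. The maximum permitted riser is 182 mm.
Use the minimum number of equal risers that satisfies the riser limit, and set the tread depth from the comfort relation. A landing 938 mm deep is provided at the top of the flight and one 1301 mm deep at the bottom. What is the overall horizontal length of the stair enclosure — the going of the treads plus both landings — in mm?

⌈3344/182⌉ = 19 risers.
Riser R = 3344 / 19 = 176 mm, within the 182 mm limit.
Tread T = 634 − 2 × 176 = 282 mm (≥ 229 mm).
19 risers give 18 treads; going = 18 × 282 = 5076 mm.
Add landings: 5076 + 938 + 1301 = 7315 mm.

7315 mm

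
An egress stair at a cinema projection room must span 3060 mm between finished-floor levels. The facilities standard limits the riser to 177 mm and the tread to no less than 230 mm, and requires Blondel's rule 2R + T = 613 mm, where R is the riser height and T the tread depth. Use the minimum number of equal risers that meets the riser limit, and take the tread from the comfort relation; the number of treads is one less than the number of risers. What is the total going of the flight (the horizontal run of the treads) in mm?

3060 / 177 = 17.288 → round up to 18 risers.
Riser R = 3060 / 18 = 170 mm, within the 177 mm limit.
T = 613 − 2·170 = 273 mm, which satisfies the 230 mm minimum.
Treads = 18 − 1 = 17; going = 17 × 273 = 4641 mm.

4641 mm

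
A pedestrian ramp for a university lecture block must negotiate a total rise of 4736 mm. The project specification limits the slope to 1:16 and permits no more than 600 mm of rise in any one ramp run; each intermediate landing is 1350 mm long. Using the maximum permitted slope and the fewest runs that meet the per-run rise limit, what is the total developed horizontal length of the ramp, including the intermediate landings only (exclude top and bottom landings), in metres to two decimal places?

⌈4736/600⌉ = 8 ramp runs. That means 7 intermediate landings.
Horizontal run for 4736 mm of rise at 1:16 is 4736 × 16 = 75776 mm.
Intermediate landings: 7 × 1350 = 9450 mm.
Developed length = 75776 + 9450 = 85226 mm.
= 85.23 m.

85.23 m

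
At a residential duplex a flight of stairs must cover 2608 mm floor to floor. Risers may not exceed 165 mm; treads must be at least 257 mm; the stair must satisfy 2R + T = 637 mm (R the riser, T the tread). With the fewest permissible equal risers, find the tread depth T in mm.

At most 165 each: 2608/165 = 15.81, giving 16 risers.
Riser R = 2608 / 16 = 163 mm, within the 165 mm limit.
From 2R + T = 637: T = 637 − 326 = 311 mm.

311 mm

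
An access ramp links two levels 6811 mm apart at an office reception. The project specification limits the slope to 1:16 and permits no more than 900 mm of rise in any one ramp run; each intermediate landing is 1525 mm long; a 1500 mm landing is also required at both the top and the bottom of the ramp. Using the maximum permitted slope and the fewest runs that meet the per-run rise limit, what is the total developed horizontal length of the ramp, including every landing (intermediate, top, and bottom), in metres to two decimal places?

122.65 m

6811 / 900 = 7.57, so 8 ramp runs are needed. That means 7 intermediate landings.
Horizontal run for 6811 mm of rise at 1:16 is 6811 × 16 = 108976 mm.
Intermediate landings: 7 × 1525 = 10675 mm.
Top and bottom landings: 2 × 1500 = 3000 mm.
Total = 108976 + 10675 + 3000 = 122651 mm.
= 122.65 m.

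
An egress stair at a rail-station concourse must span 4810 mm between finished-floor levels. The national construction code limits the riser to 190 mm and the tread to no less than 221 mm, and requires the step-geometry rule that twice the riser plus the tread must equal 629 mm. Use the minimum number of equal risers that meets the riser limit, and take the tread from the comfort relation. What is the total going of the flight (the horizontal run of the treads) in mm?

6475 mm

At most 190 each: 4810/190 = 25.32, giving 26 risers.
Each riser is 4810/26 = 185 mm (≤ 190 mm).
From 2R + T = 629: T = 629 − 370 = 259 mm.
Treads = 26 − 1 = 25; going = 25 × 259 = 6475 mm.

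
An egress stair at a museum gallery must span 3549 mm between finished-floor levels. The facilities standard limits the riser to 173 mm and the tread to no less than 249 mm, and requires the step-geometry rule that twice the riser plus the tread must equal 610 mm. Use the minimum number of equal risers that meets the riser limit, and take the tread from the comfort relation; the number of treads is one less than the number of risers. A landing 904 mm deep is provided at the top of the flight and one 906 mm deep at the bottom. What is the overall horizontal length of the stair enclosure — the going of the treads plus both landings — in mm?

7250 mm

3549 / 173 = 20.51, so 21 risers are needed.
Each riser is 3549/21 = 169 mm (≤ 173 mm).
T = 610 − 2·169 = 272 mm, which satisfies the 249 mm minimum.
Going = (21 − 1) × 272 = 5440 mm.
Enclosure = 5440 + 904 + 906 = 7250 mm.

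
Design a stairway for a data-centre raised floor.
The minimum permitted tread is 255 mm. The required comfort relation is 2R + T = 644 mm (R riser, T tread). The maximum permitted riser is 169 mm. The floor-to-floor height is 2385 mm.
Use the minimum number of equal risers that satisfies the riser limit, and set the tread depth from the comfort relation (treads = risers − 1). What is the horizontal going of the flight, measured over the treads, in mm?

At most 169 each: 2385/169 = 14.11, giving 15 risers.
Each riser is 2385/15 = 159 mm (≤ 169 mm).
T = 644 − 2·159 = 326 mm, which satisfies the 255 mm minimum.
Treads = 15 − 1 = 14; going = 14 × 326 = 4564 mm.

4564 mm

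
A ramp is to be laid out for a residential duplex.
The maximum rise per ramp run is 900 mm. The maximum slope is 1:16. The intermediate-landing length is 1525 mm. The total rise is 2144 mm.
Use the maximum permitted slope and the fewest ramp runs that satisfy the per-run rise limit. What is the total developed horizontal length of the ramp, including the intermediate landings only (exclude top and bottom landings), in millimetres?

2144 / 900 = 2.38, so 3 ramp runs are needed. That means 2 intermediate landings.
Horizontal run for 2144 mm of rise at 1:16 is 2144 × 16 = 34304 mm.
Intermediate landings: 2 × 1525 = 3050 mm.
Total developed length = 34304 + 3050 = 37354 mm.

37354 mm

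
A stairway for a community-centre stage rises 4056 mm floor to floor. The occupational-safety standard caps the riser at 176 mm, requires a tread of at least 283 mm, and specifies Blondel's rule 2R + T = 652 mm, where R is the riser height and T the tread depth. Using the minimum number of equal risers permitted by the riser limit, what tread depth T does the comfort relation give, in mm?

314 mm

4056 / 176 = 23.05, so 24 risers are needed.
Each riser is 4056/24 = 169 mm (≤ 176 mm).
From 2R + T = 652: T = 652 − 338 = 314 mm.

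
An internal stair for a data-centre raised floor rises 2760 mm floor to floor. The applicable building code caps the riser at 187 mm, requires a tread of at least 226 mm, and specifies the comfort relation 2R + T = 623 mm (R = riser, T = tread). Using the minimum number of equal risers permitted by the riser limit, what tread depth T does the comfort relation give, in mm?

⌈2760/187⌉ = 15 risers.
R = 2760 ÷ 15 = 184 mm.
T = 623 − 2·184 = 255 mm, which satisfies the 226 mm minimum.

255 mm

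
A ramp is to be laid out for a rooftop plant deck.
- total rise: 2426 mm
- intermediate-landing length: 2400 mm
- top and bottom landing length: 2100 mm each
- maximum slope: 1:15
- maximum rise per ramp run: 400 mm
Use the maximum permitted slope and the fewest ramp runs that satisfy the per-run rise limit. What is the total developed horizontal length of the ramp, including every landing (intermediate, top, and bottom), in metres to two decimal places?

54.99 m

2426 / 400 = 6.065 → round up to 7 ramp runs. That means 6 intermediate landings.
Horizontal run for 2426 mm of rise at 1:15 is 2426 × 15 = 36390 mm.
6 intermediate landings contribute 6 × 2400 = 14400 mm.
Top and bottom landings: 2 × 2100 = 4200 mm.
Total = 36390 + 14400 + 4200 = 54990 mm.
= 54.99 m.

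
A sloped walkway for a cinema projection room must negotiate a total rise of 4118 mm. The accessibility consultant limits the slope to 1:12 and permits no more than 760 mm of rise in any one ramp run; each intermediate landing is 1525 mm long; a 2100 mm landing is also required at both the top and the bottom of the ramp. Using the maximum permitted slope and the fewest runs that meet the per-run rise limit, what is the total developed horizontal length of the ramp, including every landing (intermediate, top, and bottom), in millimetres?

At most 760 each: 4118/760 = 5.42, giving 6 ramp runs. That means 5 intermediate landings.
Ramp run (horizontal) at 1:12: 4118 × 12 = 49416 mm.
5 intermediate landings contribute 5 × 1525 = 7625 mm.
Top and bottom landings: 2 × 2100 = 4200 mm.
Total = 49416 + 7625 + 4200 = 61241 mm.

61241 mm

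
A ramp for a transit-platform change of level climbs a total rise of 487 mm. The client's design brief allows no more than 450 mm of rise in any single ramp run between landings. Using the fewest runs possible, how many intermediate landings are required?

At most 450 each: 487/450 = 1.08, giving 2 ramp runs.
2 runs are separated by 1 intermediate landings.

1 intermediate landings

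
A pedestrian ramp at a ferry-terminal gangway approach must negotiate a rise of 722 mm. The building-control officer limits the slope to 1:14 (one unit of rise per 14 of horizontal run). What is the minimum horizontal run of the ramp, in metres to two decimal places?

10.11 m

At 1:14 the run is 14 × 722 = 10108 mm.
10108 mm = 10.11 m.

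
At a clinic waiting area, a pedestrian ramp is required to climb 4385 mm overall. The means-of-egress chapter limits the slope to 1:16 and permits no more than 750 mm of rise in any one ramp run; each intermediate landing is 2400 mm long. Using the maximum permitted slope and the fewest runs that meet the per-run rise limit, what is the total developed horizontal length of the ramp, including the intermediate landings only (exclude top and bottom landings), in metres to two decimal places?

4385 / 750 = 5.85, so 6 ramp runs are needed. That means 5 intermediate landings.
Horizontal run for 4385 mm of rise at 1:16 is 4385 × 16 = 70160 mm.
5 intermediate landings contribute 5 × 2400 = 12000 mm.
Total developed length = 70160 + 12000 = 82160 mm.
= 82.16 m.

82.16 m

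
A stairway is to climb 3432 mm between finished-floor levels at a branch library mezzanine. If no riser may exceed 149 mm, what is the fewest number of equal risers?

24 risers

At most 149 each: 3432/149 = 23.03, giving 24 risers.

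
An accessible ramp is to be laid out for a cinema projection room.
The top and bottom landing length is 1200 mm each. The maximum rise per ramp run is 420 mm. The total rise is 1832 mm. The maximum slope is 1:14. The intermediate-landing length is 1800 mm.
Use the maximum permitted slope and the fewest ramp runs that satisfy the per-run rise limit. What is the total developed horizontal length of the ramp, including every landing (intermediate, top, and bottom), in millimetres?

At most 420 each: 1832/420 = 4.36, giving 5 ramp runs. That means 4 intermediate landings.
Ramp run (horizontal) at 1:14: 1832 × 14 = 25648 mm.
4 intermediate landings contribute 4 × 1800 = 7200 mm.
Top and bottom landings: 2 × 1200 = 2400 mm.
Total = 25648 + 7200 + 2400 = 35248 mm.

35248 mm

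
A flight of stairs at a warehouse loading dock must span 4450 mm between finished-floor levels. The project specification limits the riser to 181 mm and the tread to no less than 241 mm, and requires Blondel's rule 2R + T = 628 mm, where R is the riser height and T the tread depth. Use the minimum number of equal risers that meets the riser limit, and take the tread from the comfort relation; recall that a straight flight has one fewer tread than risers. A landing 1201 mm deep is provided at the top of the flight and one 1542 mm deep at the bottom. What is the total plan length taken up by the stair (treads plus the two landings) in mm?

At most 181 each: 4450/181 = 24.59, giving 25 risers.
R = 4450 ÷ 25 = 178 mm.
Tread T = 628 − 2 × 178 = 272 mm (≥ 241 mm).
Treads = 25 − 1 = 24; going = 24 × 272 = 6528 mm.
Add landings: 6528 + 1201 + 1542 = 9271 mm.

9271 mm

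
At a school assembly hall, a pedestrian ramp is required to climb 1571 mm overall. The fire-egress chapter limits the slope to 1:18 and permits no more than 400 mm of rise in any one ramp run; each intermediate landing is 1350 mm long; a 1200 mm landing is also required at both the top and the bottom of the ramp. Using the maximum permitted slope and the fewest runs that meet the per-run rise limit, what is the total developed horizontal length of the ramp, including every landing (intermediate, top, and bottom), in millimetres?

34728 mm

⌈1571/400⌉ = 4 ramp runs. That means 3 intermediate landings.
Ramp run (horizontal) at 1:18: 1571 × 18 = 28278 mm.
Intermediate landings: 3 × 1350 = 4050 mm.
Top and bottom landings: 2 × 1200 = 2400 mm.
Total = 28278 + 4050 + 2400 = 34728 mm.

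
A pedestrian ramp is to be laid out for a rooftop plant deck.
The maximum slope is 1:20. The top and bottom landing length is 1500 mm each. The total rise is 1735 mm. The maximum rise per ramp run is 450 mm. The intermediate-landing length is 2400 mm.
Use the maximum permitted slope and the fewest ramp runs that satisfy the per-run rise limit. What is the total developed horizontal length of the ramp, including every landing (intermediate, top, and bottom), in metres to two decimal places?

44.90 m

1735 / 450 = 3.86, so 4 ramp runs are needed. That means 3 intermediate landings.
Ramp run (horizontal) at 1:20: 1735 × 20 = 34700 mm.
3 intermediate landings contribute 3 × 2400 = 7200 mm.
Top and bottom landings: 2 × 1500 = 3000 mm.
Total = 34700 + 7200 + 3000 = 44900 mm.
= 44.90 m.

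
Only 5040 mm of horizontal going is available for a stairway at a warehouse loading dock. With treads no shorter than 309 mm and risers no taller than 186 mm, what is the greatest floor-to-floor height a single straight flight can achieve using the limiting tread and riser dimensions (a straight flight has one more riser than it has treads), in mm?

3162 mm

Treads that fit: ⌊5040 / 309⌋ = 16.
Risers = treads + 1 = 17.
Maximum height = 17 × 186 = 3162 mm.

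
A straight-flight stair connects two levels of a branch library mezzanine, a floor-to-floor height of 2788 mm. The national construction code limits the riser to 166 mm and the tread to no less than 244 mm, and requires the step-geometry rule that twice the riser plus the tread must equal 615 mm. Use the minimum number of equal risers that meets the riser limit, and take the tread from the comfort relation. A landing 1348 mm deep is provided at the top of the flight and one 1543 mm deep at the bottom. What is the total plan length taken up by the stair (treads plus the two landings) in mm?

7483 mm

2788 / 166 = 16.795 → round up to 17 risers.
R = 2788 ÷ 17 = 164 mm.
T = 615 − 2·164 = 287 mm, which satisfies the 244 mm minimum.
Going = (17 − 1) × 287 = 4592 mm.
Enclosure = 4592 + 1348 + 1543 = 7483 mm.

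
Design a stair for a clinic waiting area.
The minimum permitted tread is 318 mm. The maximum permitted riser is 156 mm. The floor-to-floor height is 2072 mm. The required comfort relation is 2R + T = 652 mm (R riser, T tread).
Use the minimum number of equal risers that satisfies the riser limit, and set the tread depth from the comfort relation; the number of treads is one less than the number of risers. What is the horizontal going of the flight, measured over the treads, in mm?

2072 / 156 = 13.28, so 14 risers are needed.
Riser R = 2072 / 14 = 148 mm, within the 156 mm limit.
Tread T = 652 − 2 × 148 = 356 mm (≥ 318 mm).
Going = (14 − 1) × 356 = 4628 mm.

4628 mm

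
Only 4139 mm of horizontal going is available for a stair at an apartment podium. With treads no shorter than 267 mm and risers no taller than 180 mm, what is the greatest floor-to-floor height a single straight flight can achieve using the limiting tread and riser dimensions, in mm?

2880 mm

4139 / 267 = 15.50, so 15 treads fit.
Risers = treads + 1 = 16.
Maximum height = 16 × 180 = 2880 mm.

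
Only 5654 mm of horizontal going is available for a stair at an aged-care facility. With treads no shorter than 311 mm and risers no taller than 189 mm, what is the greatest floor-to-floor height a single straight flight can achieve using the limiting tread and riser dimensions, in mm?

3591 mm

5654 / 311 = 18.18, so 18 treads fit.
Risers = treads + 1 = 19.
Maximum height = 19 × 189 = 3591 mm.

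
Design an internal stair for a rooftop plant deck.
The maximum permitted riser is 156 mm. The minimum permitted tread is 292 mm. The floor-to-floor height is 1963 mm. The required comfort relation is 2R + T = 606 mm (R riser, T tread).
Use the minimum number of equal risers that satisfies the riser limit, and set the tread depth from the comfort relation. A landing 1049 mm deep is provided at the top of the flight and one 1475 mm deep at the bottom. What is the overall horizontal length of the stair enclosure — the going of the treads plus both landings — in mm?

⌈1963/156⌉ = 13 risers.
R = 1963 ÷ 13 = 151 mm.
From 2R + T = 606: T = 606 − 302 = 304 mm.
13 risers give 12 treads; going = 12 × 304 = 3648 mm.
Enclosure = 3648 + 1049 + 1475 = 6172 mm.

6172 mm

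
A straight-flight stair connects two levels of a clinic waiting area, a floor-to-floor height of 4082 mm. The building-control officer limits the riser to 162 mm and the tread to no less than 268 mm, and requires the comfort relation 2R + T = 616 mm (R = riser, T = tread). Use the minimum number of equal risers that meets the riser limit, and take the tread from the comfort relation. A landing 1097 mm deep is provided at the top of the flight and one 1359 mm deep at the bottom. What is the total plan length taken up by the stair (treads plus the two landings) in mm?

4082 / 162 = 25.20, so 26 risers are needed.
R = 4082 ÷ 26 = 157 mm.
T = 616 − 2·157 = 302 mm, which satisfies the 268 mm minimum.
Treads = 26 − 1 = 25; going = 25 × 302 = 7550 mm.
Add landings: 7550 + 1097 + 1359 = 10006 mm.

10006 mm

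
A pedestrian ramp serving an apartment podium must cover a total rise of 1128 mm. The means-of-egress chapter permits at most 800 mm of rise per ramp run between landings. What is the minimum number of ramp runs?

⌈1128/800⌉ = 2 ramp runs.

2 runs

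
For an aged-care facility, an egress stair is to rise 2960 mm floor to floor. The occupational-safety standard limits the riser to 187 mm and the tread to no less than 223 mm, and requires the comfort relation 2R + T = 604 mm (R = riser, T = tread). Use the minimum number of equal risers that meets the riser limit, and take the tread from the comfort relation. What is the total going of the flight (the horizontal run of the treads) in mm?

3510 mm

At most 187 each: 2960/187 = 15.83, giving 16 risers.
R = 2960 ÷ 16 = 185 mm.
T = 604 − 2·185 = 234 mm, which satisfies the 223 mm minimum.
16 risers give 15 treads; going = 15 × 234 = 3510 mm.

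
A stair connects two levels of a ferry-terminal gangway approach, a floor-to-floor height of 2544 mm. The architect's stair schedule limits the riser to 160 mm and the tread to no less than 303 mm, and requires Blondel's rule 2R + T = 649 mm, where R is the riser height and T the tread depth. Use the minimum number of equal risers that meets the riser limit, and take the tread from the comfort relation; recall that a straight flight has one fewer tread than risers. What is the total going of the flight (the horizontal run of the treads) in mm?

At most 160 each: 2544/160 = 15.90, giving 16 risers.
Riser R = 2544 / 16 = 159 mm, within the 160 mm limit.
From 2R + T = 649: T = 649 − 318 = 331 mm.
Going = (16 − 1) × 331 = 4965 mm.

4965 mm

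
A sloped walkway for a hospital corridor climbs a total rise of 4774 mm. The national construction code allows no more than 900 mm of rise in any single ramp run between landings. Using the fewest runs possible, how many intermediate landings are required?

4774 / 900 = 5.304 → round up to 6 ramp runs.
6 runs are separated by 5 intermediate landings.

5 intermediate landings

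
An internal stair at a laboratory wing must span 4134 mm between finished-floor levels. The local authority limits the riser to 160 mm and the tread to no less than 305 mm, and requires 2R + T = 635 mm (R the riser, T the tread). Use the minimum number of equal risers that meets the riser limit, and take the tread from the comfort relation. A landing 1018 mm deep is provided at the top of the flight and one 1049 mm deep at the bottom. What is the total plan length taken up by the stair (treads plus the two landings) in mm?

⌈4134/160⌉ = 26 risers.
Riser R = 4134 / 26 = 159 mm, within the 160 mm limit.
From 2R + T = 635: T = 635 − 318 = 317 mm.
26 risers give 25 treads; going = 25 × 317 = 7925 mm.
Enclosure = 7925 + 1018 + 1049 = 9992 mm.

9992 mm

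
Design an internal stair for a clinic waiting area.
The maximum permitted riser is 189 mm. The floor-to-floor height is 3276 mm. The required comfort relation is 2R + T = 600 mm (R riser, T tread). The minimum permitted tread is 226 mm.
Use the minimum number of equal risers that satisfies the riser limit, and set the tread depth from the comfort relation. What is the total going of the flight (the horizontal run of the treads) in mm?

4012 mm

3276 / 189 = 17.33, so 18 risers are needed.
R = 3276 ÷ 18 = 182 mm.
Tread T = 600 − 2 × 182 = 236 mm (≥ 226 mm).
Treads = 18 − 1 = 17; going = 17 × 236 = 4012 mm.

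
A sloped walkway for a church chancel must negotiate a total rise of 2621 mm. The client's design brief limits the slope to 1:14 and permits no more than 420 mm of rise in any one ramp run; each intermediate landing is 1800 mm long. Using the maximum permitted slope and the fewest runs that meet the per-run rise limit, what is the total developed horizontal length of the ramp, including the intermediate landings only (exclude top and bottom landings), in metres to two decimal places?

At most 420 each: 2621/420 = 6.24, giving 7 ramp runs. That means 6 intermediate landings.
Ramp run (horizontal) at 1:14: 2621 × 14 = 36694 mm.
6 intermediate landings contribute 6 × 1800 = 10800 mm.
Total developed length = 36694 + 10800 = 47494 mm.
= 47.49 m.

47.49 m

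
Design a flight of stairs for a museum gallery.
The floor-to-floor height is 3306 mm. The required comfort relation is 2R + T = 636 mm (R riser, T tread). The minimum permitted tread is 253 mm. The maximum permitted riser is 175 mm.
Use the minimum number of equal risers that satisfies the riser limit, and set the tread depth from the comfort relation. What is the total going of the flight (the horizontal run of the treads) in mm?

At most 175 each: 3306/175 = 18.89, giving 19 risers.
R = 3306 ÷ 19 = 174 mm.
From 2R + T = 636: T = 636 − 348 = 288 mm.
19 risers give 18 treads; going = 18 × 288 = 5184 mm.

5184 mm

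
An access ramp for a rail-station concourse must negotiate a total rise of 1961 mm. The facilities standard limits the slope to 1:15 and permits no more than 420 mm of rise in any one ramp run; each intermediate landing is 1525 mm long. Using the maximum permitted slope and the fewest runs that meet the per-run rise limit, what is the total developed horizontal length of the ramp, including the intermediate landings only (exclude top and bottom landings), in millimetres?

35515 mm

At most 420 each: 1961/420 = 4.67, giving 5 ramp runs. That means 4 intermediate landings.
Ramp run (horizontal) at 1:15: 1961 × 15 = 29415 mm.
Intermediate landings: 4 × 1525 = 6100 mm.
Developed length = 29415 + 6100 = 35515 mm.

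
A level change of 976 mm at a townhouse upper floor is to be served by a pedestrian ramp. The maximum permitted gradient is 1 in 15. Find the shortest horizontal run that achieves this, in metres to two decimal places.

14.64 m

Run = rise × 15 = 976 × 15 = 14640 mm.
14640 mm = 14.64 m.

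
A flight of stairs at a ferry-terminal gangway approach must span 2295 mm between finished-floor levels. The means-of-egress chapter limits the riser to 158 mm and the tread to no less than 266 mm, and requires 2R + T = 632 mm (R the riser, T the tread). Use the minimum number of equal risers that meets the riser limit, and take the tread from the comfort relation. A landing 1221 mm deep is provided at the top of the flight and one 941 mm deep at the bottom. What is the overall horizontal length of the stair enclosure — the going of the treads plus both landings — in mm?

2295 / 158 = 14.53, so 15 risers are needed.
R = 2295 ÷ 15 = 153 mm.
T = 632 − 2·153 = 326 mm, which satisfies the 266 mm minimum.
15 risers give 14 treads; going = 14 × 326 = 4564 mm.
Enclosure = 4564 + 1221 + 941 = 6726 mm.

6726 mm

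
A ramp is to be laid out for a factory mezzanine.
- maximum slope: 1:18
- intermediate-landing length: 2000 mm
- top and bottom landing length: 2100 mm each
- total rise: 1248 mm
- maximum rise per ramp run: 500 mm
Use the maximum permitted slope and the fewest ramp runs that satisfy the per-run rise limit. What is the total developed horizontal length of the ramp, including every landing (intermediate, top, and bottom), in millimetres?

30664 mm

At most 500 each: 1248/500 = 2.50, giving 3 ramp runs. That means 2 intermediate landings.
Ramp run (horizontal) at 1:18: 1248 × 18 = 22464 mm.
2 intermediate landings contribute 2 × 2000 = 4000 mm.
Top and bottom landings: 2 × 2100 = 4200 mm.
Total = 22464 + 4000 + 4200 = 30664 mm.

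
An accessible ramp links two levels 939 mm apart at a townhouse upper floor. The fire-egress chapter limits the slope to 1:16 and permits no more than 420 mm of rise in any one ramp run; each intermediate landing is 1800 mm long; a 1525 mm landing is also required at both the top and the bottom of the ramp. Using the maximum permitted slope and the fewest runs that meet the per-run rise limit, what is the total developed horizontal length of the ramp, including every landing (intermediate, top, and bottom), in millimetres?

21674 mm

939 / 420 = 2.236 → round up to 3 ramp runs. That means 2 intermediate landings.
Ramp run (horizontal) at 1:16: 939 × 16 = 15024 mm.
2 intermediate landings contribute 2 × 1800 = 3600 mm.
Top and bottom landings: 2 × 1525 = 3050 mm.
Total = 15024 + 3600 + 3050 = 21674 mm.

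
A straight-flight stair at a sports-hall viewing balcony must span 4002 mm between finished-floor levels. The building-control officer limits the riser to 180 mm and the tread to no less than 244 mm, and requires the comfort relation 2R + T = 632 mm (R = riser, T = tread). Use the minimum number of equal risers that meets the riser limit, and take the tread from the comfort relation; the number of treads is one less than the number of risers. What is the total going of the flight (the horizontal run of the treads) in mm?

6248 mm

4002 / 180 = 22.233 → round up to 23 risers.
R = 4002 ÷ 23 = 174 mm.
From 2R + T = 632: T = 632 − 348 = 284 mm.
Treads = 23 − 1 = 22; going = 22 × 284 = 6248 mm.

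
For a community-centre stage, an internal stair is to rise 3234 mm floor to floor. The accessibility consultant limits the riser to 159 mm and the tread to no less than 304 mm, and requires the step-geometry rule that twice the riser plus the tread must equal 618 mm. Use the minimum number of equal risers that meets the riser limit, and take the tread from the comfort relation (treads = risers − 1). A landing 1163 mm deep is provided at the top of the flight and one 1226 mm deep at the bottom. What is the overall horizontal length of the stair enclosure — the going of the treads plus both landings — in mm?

⌈3234/159⌉ = 21 risers.
Riser R = 3234 / 21 = 154 mm, within the 159 mm limit.
From 2R + T = 618: T = 618 − 308 = 310 mm.
Treads = 21 − 1 = 20; going = 20 × 310 = 6200 mm.
Enclosure = 6200 + 1163 + 1226 = 8589 mm.

8589 mm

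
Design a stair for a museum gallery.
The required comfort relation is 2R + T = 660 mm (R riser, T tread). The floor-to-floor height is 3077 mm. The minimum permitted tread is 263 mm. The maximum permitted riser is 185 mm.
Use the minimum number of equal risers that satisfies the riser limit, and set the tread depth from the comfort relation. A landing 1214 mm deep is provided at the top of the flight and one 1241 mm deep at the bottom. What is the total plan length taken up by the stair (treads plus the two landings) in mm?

7223 mm

3077 / 185 = 16.632 → round up to 17 risers.
R = 3077 ÷ 17 = 181 mm.
T = 660 − 2·181 = 298 mm, which satisfies the 263 mm minimum.
17 risers give 16 treads; going = 16 × 298 = 4768 mm.
Enclosure = 4768 + 1214 + 1241 = 7223 mm.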